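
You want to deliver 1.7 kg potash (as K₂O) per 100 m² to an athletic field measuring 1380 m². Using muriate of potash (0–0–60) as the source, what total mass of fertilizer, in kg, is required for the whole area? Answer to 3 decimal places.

Product per 100 m² = 1.7 / 60% = 2.83333 kg.
Total product = 2.83333 × 1380 / 100 = 39.1 kg.

39.100 kg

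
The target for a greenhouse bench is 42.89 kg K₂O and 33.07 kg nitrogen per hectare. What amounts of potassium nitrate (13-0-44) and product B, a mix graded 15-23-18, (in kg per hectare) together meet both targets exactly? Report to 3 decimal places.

Per-hectare balance (a = potassium nitrate, b = product B):
K₂O: 0.44·a + 0.18·b = 42.89
N: 0.13·a + 0.15·b = 33.07
Eliminate a: (row1) − 0.44/0.13·(row2) → -0.327692·b = -69.0392, so b = 210.6831.
Back-substitute: a = (42.89 − 0.18·210.6831) / 0.44 = 11.2887.

11.289 kg potassium nitrate, 210.683 kg product B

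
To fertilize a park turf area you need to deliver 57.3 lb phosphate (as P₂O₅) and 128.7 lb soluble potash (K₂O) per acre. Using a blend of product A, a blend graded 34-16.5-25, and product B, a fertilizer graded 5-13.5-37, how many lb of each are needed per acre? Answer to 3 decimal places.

140.165 lb product A, 253.132 lb product B

Let a = lb of product A, b = lb of product B (per acre).
P₂O₅: 0.165·a + 0.135·b = 57.3
K₂O: 0.25·a + 0.37·b = 128.7
Solving simultaneously: a = 140.1648, b = 253.1319.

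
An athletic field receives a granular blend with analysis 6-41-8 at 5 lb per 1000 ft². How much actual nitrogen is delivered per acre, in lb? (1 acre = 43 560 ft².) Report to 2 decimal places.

nitrogen per 1000 ft² = 5 × 6% = 0.3 lb.
Convert to per acre: 0.3 × 43.56 = 13.068 lb.

13.07 lb N per acre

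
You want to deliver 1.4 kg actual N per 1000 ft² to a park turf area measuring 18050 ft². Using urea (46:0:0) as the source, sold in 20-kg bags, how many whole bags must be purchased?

3 bags

Product per 1000 ft² = 1.4 / 46% = 3.04348 kg.
Total product = 3.04348 × 18050 / 1000 = 54.9348 kg.
Bags = ⌈54.9348 / 20⌉ = 3.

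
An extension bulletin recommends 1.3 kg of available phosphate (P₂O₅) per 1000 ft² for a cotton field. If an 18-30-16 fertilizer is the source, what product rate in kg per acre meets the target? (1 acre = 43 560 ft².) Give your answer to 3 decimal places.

Product per 1000 ft² = 1.3 / 30% = 4.33333 kg.
Convert to per acre: 4.33333 × 43.56 = 188.76 kg.

188.760 kg of product per acre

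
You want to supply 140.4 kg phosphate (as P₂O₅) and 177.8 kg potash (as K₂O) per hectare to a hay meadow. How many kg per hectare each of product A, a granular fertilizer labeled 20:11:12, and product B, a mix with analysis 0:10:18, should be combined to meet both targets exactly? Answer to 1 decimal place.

Let a = kg of product A, b = kg of product B (per hectare).
P₂O₅: 0.11·a + 0.1·b = 140.4
K₂O: 0.12·a + 0.18·b = 177.8
Eliminate b: (row1) − 0.1/0.18·(row2) → 0.0433333·a = 41.6222, so a = 960.513.
Then b = (177.8 − 0.12·960.513) / 0.18 = 347.436.

960.5 kg product A, 347.4 kg product B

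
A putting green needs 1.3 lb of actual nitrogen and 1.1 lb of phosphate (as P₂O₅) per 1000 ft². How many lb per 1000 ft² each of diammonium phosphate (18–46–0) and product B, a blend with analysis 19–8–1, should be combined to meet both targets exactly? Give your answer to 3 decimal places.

Per-1000 ft² balance (a = diammonium phosphate, b = product B):
N: 0.18·a + 0.19·b = 1.3
P₂O₅: 0.46·a + 0.08·b = 1.1
Solving simultaneously: a = 1.43836, b = 5.47945.

1.438 lb diammonium phosphate, 5.479 lb product B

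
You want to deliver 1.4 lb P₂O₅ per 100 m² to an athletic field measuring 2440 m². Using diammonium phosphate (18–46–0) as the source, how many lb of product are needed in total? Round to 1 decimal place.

Product per 100 m² = 1.4 / 46% = 3.04348 lb.
Total product = 3.04348 × 2440 / 100 = 74.2609 lb.

74.3 lb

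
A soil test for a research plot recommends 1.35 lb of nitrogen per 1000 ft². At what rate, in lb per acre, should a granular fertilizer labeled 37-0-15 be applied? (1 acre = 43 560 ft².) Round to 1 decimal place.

158.9 lb of product per acre

Product per 1000 ft² = 1.35 / 37% = 3.64865 lb.
Convert to per acre: 3.64865 × 43.56 = 158.935 lb.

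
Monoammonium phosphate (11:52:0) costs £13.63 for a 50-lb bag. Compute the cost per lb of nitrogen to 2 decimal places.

£2.48 per lb N

N in bag = 50 × 11% = 5.5 lb.
Cost per lb N = £13.63 / 5.5 = £2.4782.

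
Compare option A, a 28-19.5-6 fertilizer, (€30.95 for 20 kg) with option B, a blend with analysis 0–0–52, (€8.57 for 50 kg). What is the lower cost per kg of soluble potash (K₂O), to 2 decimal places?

option A: K₂O per bag = 20 × 6% = 1.2 kg; cost = 30.95 / 1.2 = €25.7917/kg K₂O.
option B: K₂O per bag = 50 × 52% = 26 kg; cost = 8.57 / 26 = €0.3296/kg K₂O.
option B is cheaper.

€0.33 per kg K₂O (option B)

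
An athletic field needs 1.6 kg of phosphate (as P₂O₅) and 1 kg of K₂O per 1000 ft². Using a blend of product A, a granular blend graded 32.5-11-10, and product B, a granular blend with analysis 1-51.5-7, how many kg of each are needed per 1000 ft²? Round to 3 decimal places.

9.201 kg product A, 1.142 kg product B

Per-1000 ft² balance (a = product A, b = product B):
P₂O₅: 0.11·a + 0.515·b = 1.6
K₂O: 0.1·a + 0.07·b = 1
Eliminate b: (row1) − 0.515/0.07·(row2) → -0.625714·a = -5.75714, so a = 9.20091.
Then b = (1 − 0.1·9.20091) / 0.07 = 1.14155.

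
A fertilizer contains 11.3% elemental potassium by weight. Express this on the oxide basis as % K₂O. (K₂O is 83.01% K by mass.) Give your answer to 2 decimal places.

13.61% K₂O

%K₂O = 11.3 / 0.8301 = 13.6128%.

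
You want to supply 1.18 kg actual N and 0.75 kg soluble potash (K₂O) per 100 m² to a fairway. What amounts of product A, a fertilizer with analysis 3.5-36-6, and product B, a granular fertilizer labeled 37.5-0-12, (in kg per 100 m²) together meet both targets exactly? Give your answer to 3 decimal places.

7.631 kg product A, 2.434 kg product B

With a, b = kg per 100 m² of product A and product B:
N: 0.035·a + 0.375·b = 1.18
K₂O: 0.06·a + 0.12·b = 0.75
Eliminate b: (row1) − 0.375/0.12·(row2) → -0.1525·a = -1.16375, so a = 7.63115.
Then b = (0.75 − 0.06·7.63115) / 0.12 = 2.43443.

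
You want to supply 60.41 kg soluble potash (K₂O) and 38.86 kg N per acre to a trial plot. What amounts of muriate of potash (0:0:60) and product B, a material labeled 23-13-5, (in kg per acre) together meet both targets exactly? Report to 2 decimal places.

86.60 kg muriate of potash, 168.96 kg product B

With a, b = kg per acre of muriate of potash and product B:
K₂O: 0.6·a + 0.05·b = 60.41
N: 0·a + 0.23·b = 38.86
Solving simultaneously: a = 86.6036, b = 168.957.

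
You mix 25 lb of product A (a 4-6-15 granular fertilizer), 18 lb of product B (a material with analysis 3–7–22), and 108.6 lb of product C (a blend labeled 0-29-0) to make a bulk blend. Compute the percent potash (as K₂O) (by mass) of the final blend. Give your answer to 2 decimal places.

Total mass = 25 + 18 + 108.6 = 151.6 lb.
K₂O mass = 15%×25 + 22%×18 + 0%×108.6 = 7.71 lb.
% K₂O = 7.71 / 151.6 = 5.08575%.

5.09% K₂O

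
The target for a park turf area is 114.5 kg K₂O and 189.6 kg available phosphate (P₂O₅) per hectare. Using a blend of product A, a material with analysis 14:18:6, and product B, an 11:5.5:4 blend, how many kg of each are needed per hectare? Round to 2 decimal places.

329.87 kg product A, 2367.69 kg product B

Per-hectare balance (a = product A, b = product B):
K₂O: 0.06·a + 0.04·b = 114.5
P₂O₅: 0.18·a + 0.055·b = 189.6
Eliminate b: (row1) − 0.04/0.055·(row2) → -0.0709091·a = -23.3909, so a = 329.872.
Then b = (189.6 − 0.18·329.872) / 0.055 = 2367.692.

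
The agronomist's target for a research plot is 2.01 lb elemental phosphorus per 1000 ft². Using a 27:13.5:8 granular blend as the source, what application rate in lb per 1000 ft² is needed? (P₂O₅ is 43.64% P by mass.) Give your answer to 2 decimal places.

As P₂O₅: 2.01 / 0.4364 = 4.60587 lb per 1000 ft².
Product per 1000 ft² = 4.60587 / 13.5% = 34.1175 lb.

34.12 lb of product per thousand sq ft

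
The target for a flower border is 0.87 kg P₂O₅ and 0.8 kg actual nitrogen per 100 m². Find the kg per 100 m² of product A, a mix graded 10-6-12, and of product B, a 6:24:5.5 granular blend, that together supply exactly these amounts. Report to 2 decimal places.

With a, b = kg per 100 m² of product A and product B:
P₂O₅: 0.06·a + 0.24·b = 0.87
N: 0.1·a + 0.06·b = 0.8
Eliminate b: (row1) − 0.24/0.06·(row2) → -0.34·a = -2.33, so a = 6.85294.
Then b = (0.8 − 0.1·6.85294) / 0.06 = 1.91176.

6.85 kg product A, 1.91 kg product B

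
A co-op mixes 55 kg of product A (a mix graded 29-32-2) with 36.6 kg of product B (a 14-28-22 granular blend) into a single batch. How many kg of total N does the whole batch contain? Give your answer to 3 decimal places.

N mass = 29%×55 + 14%×36.6 = 21.074 kg.

21.074 kg N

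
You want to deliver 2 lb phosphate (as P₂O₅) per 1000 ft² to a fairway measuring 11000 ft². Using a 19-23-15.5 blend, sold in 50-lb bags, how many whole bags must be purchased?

Product per 1000 ft² = 2 / 23% = 8.69565 lb.
Total product = 8.69565 × 11000 / 1000 = 95.6522 lb.
Bags = ⌈95.6522 / 50⌉ = 2.

2 bags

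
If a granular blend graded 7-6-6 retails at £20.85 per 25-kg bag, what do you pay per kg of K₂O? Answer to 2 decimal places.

£13.90 per kg K₂O

K₂O in bag = 25 × 6% = 1.5 kg.
Cost per kg K₂O = £20.85 / 1.5 = £13.9000.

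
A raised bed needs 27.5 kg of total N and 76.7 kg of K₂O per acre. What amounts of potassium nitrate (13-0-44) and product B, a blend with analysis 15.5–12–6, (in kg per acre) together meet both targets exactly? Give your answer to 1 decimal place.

169.5 kg potassium nitrate, 35.2 kg product B

Per-acre balance (a = potassium nitrate, b = product B):
N: 0.13·a + 0.155·b = 27.5
K₂O: 0.44·a + 0.06·b = 76.7
Eliminate a: (row1) − 0.13/0.44·(row2) → 0.137273·b = 4.83864, so b = 35.2483.
Back-substitute: a = (27.5 − 0.155·35.2483) / 0.13 = 169.512.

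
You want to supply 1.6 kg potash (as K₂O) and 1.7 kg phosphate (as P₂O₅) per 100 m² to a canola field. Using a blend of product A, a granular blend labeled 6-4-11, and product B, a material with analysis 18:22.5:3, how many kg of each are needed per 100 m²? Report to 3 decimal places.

With a, b = kg per 100 m² of product A and product B:
K₂O: 0.11·a + 0.03·b = 1.6
P₂O₅: 0.04·a + 0.225·b = 1.7
Solving simultaneously: a = 13.12102, b = 5.22293.

13.121 kg product A, 5.223 kg product B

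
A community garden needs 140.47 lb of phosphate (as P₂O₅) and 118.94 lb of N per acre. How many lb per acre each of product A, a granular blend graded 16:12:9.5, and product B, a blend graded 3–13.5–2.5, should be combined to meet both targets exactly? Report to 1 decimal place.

With a, b = lb per acre of product A and product B:
P₂O₅: 0.12·a + 0.135·b = 140.47
N: 0.16·a + 0.03·b = 118.94
Solving simultaneously: a = 657.933, b = 455.689.

657.9 lb product A, 455.7 lb product B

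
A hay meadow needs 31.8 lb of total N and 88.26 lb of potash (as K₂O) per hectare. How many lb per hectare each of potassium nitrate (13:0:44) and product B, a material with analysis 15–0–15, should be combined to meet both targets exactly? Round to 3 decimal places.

With a, b = lb per hectare of potassium nitrate and product B:
N: 0.13·a + 0.15·b = 31.8
K₂O: 0.44·a + 0.15·b = 88.26
Solving simultaneously: a = 182.12903, b = 54.1548.

182.129 lb potassium nitrate, 54.155 lb product B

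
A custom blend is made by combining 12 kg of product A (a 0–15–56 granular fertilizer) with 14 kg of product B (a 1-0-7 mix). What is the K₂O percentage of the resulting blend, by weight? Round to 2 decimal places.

29.62% K₂O

Total mass = 12 + 14 = 26 kg.
K₂O mass = 56%×12 + 7%×14 = 7.7 kg.
% K₂O = 7.7 / 26 = 29.6154%.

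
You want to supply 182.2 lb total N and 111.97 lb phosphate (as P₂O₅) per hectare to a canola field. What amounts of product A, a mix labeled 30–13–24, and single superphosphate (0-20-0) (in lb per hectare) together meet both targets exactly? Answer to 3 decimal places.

Per-hectare balance (a = product A, b = single superphosphate):
N: 0.3·a + 0·b = 182.2
P₂O₅: 0.13·a + 0.2·b = 111.97
From row1: a = (182.2 − 0·b) / 0.3.
Into row2: 0.13·(182.2 − 0·b)/0.3 + 0.2·b = 111.97 → b = 165.0833, a = 607.3333.

607.333 lb product A, 165.083 lb single superphosphate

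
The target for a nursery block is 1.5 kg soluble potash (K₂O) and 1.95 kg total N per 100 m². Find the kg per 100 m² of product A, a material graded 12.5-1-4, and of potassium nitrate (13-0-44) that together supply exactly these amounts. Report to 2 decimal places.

Let a = kg of product A, b = kg of potassium nitrate (per 100 m²).
K₂O: 0.04·a + 0.44·b = 1.5
N: 0.125·a + 0.13·b = 1.95
Solving simultaneously: a = 13.3133, b = 2.1988.

13.31 kg product A, 2.20 kg potassium nitrate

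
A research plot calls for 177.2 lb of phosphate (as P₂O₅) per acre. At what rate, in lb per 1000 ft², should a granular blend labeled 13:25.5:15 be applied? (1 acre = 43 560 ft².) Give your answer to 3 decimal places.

15.953 lb of product per thousand sq ft

Product per acre = 177.2 / 25.5% = 694.902 lb.
Convert to per 1000 ft²: 694.902 × 0.0229568 = 15.9528 lb.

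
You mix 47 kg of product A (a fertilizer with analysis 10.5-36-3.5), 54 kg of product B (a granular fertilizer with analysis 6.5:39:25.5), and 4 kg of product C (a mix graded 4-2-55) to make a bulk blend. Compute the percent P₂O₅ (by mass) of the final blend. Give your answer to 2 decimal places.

Total mass = 47 + 54 + 4 = 105 kg.
P₂O₅ mass = 36%×47 + 39%×54 + 2%×4 = 38.06 kg.
% P₂O₅ = 38.06 / 105 = 36.2476%.

36.25% P₂O₅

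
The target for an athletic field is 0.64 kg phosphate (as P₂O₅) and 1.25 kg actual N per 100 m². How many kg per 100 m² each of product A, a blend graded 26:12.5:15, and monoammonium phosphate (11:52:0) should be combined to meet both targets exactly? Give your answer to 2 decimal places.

With a, b = kg per 100 m² of product A and monoammonium phosphate:
P₂O₅: 0.125·a + 0.52·b = 0.64
N: 0.26·a + 0.11·b = 1.25
From row1: a = (0.64 − 0.52·b) / 0.125.
Into row2: 0.26·(0.64 − 0.52·b)/0.125 + 0.11·b = 1.25 → b = 0.0835735, a = 4.77233.

4.77 kg product A, 0.08 kg monoammonium phosphate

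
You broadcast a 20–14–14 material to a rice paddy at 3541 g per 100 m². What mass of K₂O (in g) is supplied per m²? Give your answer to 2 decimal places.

K₂O per 100 m² = 3541 × 14% = 495.74 g.
Convert to per m²: 495.74 × 0.01 = 4.9574 g.

4.96 g K₂O per sq m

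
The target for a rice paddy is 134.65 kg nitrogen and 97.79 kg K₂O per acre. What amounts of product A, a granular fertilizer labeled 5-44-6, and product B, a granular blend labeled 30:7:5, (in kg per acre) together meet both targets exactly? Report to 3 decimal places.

Per-acre balance (a = product A, b = product B):
N: 0.05·a + 0.3·b = 134.65
K₂O: 0.06·a + 0.05·b = 97.79
Solving simultaneously: a = 1458.3548, b = 205.7742.

1458.355 kg product A, 205.774 kg product B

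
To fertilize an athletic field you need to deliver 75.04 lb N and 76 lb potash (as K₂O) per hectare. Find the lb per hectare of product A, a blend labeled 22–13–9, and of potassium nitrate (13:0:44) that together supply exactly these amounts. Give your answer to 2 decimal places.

271.89 lb product A, 117.11 lb potassium nitrate

Per-hectare balance (a = product A, b = potassium nitrate):
N: 0.22·a + 0.13·b = 75.04
K₂O: 0.09·a + 0.44·b = 76
Eliminate b: (row1) − 0.13/0.44·(row2) → 0.193409·a = 52.5855, so a = 271.887.
Then b = (76 − 0.09·271.887) / 0.44 = 117.114.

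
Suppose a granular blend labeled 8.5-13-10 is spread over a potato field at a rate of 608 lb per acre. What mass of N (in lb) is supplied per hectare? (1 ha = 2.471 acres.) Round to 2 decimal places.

nitrogen per acre = 608 × 8.5% = 51.68 lb.
Convert to per hectare: 51.68 × 2.471 = 127.701 lb.

127.70 lb N per hectare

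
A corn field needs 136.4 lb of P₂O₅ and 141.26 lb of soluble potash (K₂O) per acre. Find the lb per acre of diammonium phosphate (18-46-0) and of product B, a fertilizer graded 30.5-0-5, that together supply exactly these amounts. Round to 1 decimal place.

296.5 lb diammonium phosphate, 2825.2 lb product B

Per-acre balance (a = diammonium phosphate, b = product B):
P₂O₅: 0.46·a + 0·b = 136.4
K₂O: 0·a + 0.05·b = 141.26
Solving simultaneously: a = 296.522, b = 2825.2.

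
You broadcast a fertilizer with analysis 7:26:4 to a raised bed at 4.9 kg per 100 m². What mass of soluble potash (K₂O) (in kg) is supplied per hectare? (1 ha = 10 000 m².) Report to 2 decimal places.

K₂O per 100 m² = 4.9 × 4% = 0.196 kg.
Convert to per hectare: 0.196 × 100 = 19.6 kg.

19.60 kg K₂O per hectare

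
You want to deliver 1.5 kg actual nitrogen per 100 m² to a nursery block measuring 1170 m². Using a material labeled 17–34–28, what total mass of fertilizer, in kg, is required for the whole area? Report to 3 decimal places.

103.235 kg

Product per 100 m² = 1.5 / 17% = 8.82353 kg.
Total product = 8.82353 × 1170 / 100 = 103.2353 kg.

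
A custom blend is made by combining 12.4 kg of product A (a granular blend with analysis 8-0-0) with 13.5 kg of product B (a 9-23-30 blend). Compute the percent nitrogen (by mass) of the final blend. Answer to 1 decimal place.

8.5% N

Total mass = 12.4 + 13.5 = 25.9 kg.
N mass = 8%×12.4 + 9%×13.5 = 2.207 kg.
% N = 2.207 / 25.9 = 8.52124%.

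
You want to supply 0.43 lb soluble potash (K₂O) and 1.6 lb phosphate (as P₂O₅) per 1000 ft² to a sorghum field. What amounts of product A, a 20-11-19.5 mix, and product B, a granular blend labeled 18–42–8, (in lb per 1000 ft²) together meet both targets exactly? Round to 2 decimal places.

Let a = lb of product A, b = lb of product B (per 1000 ft²).
K₂O: 0.195·a + 0.08·b = 0.43
P₂O₅: 0.11·a + 0.42·b = 1.6
Eliminate b: (row1) − 0.08/0.42·(row2) → 0.174048·a = 0.125238, so a = 0.719562.
Then b = (1.6 − 0.11·0.719562) / 0.42 = 3.62107.

0.72 lb product A, 3.62 lb product B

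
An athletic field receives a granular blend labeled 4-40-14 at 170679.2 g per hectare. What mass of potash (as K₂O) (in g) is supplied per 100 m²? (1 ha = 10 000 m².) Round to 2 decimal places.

238.95 g K₂O per hundred sq m

K₂O per hectare = 170679.2 × 14% = 23895.1 g.
Convert to per 100 m²: 23895.1 × 0.01 = 238.951 g.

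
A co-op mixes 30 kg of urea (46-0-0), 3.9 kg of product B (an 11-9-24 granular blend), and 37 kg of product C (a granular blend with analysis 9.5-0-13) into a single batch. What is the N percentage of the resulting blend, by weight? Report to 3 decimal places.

25.027% N

Total mass = 30 + 3.9 + 37 = 70.9 kg.
N mass = 46%×30 + 11%×3.9 + 9.5%×37 = 17.744 kg.
% N = 17.744 / 70.9 = 25.0268%.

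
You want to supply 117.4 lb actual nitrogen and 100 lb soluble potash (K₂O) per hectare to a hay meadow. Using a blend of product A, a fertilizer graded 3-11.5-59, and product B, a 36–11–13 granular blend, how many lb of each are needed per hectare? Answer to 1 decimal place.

Per-hectare balance (a = product A, b = product B):
N: 0.03·a + 0.36·b = 117.4
K₂O: 0.59·a + 0.13·b = 100
Eliminate b: (row1) − 0.36/0.13·(row2) → -1.60385·a = -159.523, so a = 99.4628.
Then b = (100 − 0.59·99.4628) / 0.13 = 317.823.

99.5 lb product A, 317.8 lb product B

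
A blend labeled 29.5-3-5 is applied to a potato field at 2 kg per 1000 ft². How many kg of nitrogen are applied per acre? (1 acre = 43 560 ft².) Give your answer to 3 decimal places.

nitrogen per 1000 ft² = 2 × 29.5% = 0.59 kg.
Convert to per acre: 0.59 × 43.56 = 25.7004 kg.

25.700 kg N per acre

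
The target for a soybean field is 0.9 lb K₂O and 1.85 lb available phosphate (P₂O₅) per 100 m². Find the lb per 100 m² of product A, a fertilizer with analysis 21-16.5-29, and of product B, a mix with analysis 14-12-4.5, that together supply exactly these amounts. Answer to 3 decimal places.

Let a = lb of product A, b = lb of product B (per 100 m²).
K₂O: 0.29·a + 0.045·b = 0.9
P₂O₅: 0.165·a + 0.12·b = 1.85
From row1: a = (0.9 − 0.045·b) / 0.29.
Into row2: 0.165·(0.9 − 0.045·b)/0.29 + 0.12·b = 1.85 → b = 14.1735, a = 0.90411.

0.904 lb product A, 14.174 lb product B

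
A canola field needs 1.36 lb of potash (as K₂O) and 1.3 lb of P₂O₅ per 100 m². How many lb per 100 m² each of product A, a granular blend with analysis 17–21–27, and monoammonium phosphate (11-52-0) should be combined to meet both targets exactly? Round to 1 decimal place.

5.0 lb product A, 0.5 lb monoammonium phosphate

Let a = lb of product A, b = lb of monoammonium phosphate (per 100 m²).
K₂O: 0.27·a + 0·b = 1.36
P₂O₅: 0.21·a + 0.52·b = 1.3
Solving simultaneously: a = 5.03704, b = 0.465812.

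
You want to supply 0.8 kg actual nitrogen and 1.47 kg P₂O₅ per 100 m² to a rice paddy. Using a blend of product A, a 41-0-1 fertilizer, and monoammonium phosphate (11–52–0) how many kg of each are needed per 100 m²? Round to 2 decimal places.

1.19 kg product A, 2.83 kg monoammonium phosphate

Per-100 m² balance (a = product A, b = monoammonium phosphate):
N: 0.41·a + 0.11·b = 0.8
P₂O₅: 0·a + 0.52·b = 1.47
Solving simultaneously: a = 1.19278, b = 2.82692.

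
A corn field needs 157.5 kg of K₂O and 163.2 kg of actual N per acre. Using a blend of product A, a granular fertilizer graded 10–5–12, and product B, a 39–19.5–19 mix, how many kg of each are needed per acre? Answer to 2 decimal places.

Let a = kg of product A, b = kg of product B (per acre).
K₂O: 0.12·a + 0.19·b = 157.5
N: 0.1·a + 0.39·b = 163.2
From row1: a = (157.5 − 0.19·b) / 0.12.
Into row2: 0.1·(157.5 − 0.19·b)/0.12 + 0.39·b = 163.2 → b = 137.914, a = 1094.137.

1094.14 kg product A, 137.91 kg product B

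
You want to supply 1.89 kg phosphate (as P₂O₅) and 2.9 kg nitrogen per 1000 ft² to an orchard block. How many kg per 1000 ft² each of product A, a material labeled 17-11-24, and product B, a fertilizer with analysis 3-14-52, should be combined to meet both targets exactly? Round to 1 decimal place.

Let a = kg of product A, b = kg of product B (per 1000 ft²).
P₂O₅: 0.11·a + 0.14·b = 1.89
N: 0.17·a + 0.03·b = 2.9
From row1: a = (1.89 − 0.14·b) / 0.11.
Into row2: 0.17·(1.89 − 0.14·b)/0.11 + 0.03·b = 2.9 → b = 0.112195, a = 17.039.

17.0 kg product A, 0.1 kg product B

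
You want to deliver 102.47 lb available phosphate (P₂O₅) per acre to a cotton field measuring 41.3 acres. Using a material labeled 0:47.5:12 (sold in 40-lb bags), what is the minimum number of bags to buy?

Product per acre = 102.47 / 47.5% = 215.726 lb.
Total product = 215.726 × 41.3 = 8909.5 lb.
Bags = ⌈8909.5 / 40⌉ = 223.

223 bags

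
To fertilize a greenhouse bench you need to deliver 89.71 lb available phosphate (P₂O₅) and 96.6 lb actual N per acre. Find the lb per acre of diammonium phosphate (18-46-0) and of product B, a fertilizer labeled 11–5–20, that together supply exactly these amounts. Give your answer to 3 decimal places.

With a, b = lb per acre of diammonium phosphate and product B:
P₂O₅: 0.46·a + 0.05·b = 89.71
N: 0.18·a + 0.11·b = 96.6
Eliminate a: (row1) − 0.46/0.18·(row2) → -0.231111·b = -157.157, so b = 680.0048.
Back-substitute: a = (89.71 − 0.05·680.0048) / 0.46 = 121.1082.

121.108 lb diammonium phosphate, 680.005 lb product B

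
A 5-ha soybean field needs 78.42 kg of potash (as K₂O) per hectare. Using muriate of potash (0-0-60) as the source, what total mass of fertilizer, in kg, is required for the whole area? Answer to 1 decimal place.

Product per hectare = 78.42 / 60% = 130.7 kg.
Total product = 130.7 × 5 = 653.5 kg.

653.5 kg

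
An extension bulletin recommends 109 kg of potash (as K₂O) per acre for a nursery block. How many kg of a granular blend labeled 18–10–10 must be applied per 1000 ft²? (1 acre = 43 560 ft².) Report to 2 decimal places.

25.02 kg of product per thousand sq ft

Product per acre = 109 / 10% = 1090 kg.
Convert to per 1000 ft²: 1090 × 0.0229568 = 25.023 kg.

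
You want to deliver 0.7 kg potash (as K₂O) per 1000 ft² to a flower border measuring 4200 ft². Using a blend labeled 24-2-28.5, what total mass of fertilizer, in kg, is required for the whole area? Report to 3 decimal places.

Product per 1000 ft² = 0.7 / 28.5% = 2.45614 kg.
Total product = 2.45614 × 4200 / 1000 = 10.3158 kg.

10.316 kg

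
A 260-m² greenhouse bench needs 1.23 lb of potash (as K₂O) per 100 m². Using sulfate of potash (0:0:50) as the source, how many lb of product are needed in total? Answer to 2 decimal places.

Product per 100 m² = 1.23 / 50% = 2.46 lb.
Total product = 2.46 × 260 / 100 = 6.396 lb.

6.40 lb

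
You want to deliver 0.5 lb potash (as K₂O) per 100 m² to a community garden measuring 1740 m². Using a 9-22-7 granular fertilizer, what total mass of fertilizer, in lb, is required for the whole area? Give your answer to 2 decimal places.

124.29 lb

Product per 100 m² = 0.5 / 7% = 7.14286 lb.
Total product = 7.14286 × 1740 / 100 = 124.286 lb.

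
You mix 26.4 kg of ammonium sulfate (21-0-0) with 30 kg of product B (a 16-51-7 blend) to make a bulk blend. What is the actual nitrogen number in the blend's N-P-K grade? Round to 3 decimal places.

Total mass = 26.4 + 30 = 56.4 kg.
N mass = 21%×26.4 + 16%×30 = 10.344 kg.
% N = 10.344 / 56.4 = 18.3404%.

18.340% N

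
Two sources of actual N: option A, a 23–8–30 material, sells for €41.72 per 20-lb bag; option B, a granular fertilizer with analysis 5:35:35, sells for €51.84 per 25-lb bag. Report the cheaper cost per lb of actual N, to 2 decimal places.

option A: N per bag = 20 × 23% = 4.6 lb; cost = 41.72 / 4.6 = €9.0696/lb N.
option B: N per bag = 25 × 5% = 1.25 lb; cost = 51.84 / 1.25 = €41.4720/lb N.
option A is cheaper.

€9.07 per lb N (option A)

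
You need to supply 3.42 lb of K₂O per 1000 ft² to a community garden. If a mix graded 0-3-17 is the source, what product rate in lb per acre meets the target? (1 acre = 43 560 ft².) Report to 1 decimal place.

Product per 1000 ft² = 3.42 / 17% = 20.1176 lb.
Convert to per acre: 20.1176 × 43.56 = 876.325 lb.

876.3 lb of product per acre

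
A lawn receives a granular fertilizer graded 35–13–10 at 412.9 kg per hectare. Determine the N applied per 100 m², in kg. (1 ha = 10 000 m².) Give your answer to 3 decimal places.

nitrogen per hectare = 412.9 × 35% = 144.515 kg.
Convert to per 100 m²: 144.515 × 0.01 = 1.44515 kg.

1.445 kg N per hundred sq m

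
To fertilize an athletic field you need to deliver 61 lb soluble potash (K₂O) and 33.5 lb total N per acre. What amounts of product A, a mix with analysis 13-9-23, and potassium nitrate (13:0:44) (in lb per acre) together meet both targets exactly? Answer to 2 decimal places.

249.45 lb product A, 8.24 lb potassium nitrate

With a, b = lb per acre of product A and potassium nitrate:
K₂O: 0.23·a + 0.44·b = 61
N: 0.13·a + 0.13·b = 33.5
Eliminate b: (row1) − 0.44/0.13·(row2) → -0.21·a = -52.3846, so a = 249.451.
Then b = (33.5 − 0.13·249.451) / 0.13 = 8.24176.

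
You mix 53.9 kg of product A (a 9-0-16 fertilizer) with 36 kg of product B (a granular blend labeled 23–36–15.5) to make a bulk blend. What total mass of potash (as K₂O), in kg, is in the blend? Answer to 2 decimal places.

14.20 kg K₂O

K₂O mass = 16%×53.9 + 15.5%×36 = 14.204 kg.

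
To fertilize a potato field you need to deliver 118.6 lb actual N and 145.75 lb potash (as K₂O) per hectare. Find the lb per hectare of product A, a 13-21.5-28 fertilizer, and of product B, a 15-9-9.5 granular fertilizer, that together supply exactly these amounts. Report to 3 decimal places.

357.352 lb product A, 480.961 lb product B

Per-hectare balance (a = product A, b = product B):
N: 0.13·a + 0.15·b = 118.6
K₂O: 0.28·a + 0.095·b = 145.75
Eliminate b: (row1) − 0.15/0.095·(row2) → -0.312105·a = -111.532, so a = 357.3524.
Then b = (145.75 − 0.28·357.3524) / 0.095 = 480.9612.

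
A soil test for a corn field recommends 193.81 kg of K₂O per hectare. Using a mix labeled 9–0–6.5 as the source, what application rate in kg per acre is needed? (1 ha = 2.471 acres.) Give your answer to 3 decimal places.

Product per hectare = 193.81 / 6.5% = 2981.69 kg.
Convert to per acre: 2981.69 × 0.404694 = 1206.6743 kg.

1206.674 kg of product per acre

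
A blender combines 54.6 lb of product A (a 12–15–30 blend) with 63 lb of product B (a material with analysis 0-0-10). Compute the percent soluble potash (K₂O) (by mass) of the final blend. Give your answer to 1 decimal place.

Total mass = 54.6 + 63 = 117.6 lb.
K₂O mass = 30%×54.6 + 10%×63 = 22.68 lb.
% K₂O = 22.68 / 117.6 = 19.2857%.

19.3% K₂O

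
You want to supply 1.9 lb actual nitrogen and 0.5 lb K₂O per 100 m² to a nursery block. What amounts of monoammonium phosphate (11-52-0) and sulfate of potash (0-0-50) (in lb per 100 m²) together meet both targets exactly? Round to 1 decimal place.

Let a = lb of monoammonium phosphate, b = lb of sulfate of potash (per 100 m²).
N: 0.11·a + 0·b = 1.9
K₂O: 0·a + 0.5·b = 0.5
Solving simultaneously: a = 17.2727, b = 1.

17.3 lb monoammonium phosphate, 1.0 lb sulfate of potash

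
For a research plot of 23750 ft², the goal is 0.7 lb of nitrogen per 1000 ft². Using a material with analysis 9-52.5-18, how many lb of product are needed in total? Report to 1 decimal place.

184.7 lb

Product per 1000 ft² = 0.7 / 9% = 7.77778 lb.
Total product = 7.77778 × 23750 / 1000 = 184.722 lb.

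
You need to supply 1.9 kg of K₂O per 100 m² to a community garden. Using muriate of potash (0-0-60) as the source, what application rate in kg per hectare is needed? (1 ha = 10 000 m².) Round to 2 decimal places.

316.67 kg of product per hectare

Product per 100 m² = 1.9 / 60% = 3.16667 kg.
Convert to per hectare: 3.16667 × 100 = 316.667 kg.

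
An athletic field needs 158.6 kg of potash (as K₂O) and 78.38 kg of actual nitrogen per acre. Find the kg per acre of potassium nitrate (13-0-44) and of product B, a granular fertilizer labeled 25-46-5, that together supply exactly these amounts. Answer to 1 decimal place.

Let a = kg of potassium nitrate, b = kg of product B (per acre).
K₂O: 0.44·a + 0.05·b = 158.6
N: 0.13·a + 0.25·b = 78.38
From row1: a = (158.6 − 0.05·b) / 0.44.
Into row2: 0.13·(158.6 − 0.05·b)/0.44 + 0.25·b = 78.38 → b = 134.002, a = 345.227.

345.2 kg potassium nitrate, 134.0 kg product B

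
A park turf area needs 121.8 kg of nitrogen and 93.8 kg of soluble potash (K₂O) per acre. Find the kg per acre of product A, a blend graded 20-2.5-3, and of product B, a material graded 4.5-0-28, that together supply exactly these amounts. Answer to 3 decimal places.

546.807 kg product A, 276.414 kg product B

Per-acre balance (a = product A, b = product B):
N: 0.2·a + 0.045·b = 121.8
K₂O: 0.03·a + 0.28·b = 93.8
Solving simultaneously: a = 546.80695, b = 276.4135.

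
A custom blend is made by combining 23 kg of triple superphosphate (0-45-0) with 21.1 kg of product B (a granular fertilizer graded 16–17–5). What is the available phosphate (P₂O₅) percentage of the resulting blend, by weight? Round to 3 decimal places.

31.603% P₂O₅

Total mass = 23 + 21.1 = 44.1 kg.
P₂O₅ mass = 45%×23 + 17%×21.1 = 13.937 kg.
% P₂O₅ = 13.937 / 44.1 = 31.6032%.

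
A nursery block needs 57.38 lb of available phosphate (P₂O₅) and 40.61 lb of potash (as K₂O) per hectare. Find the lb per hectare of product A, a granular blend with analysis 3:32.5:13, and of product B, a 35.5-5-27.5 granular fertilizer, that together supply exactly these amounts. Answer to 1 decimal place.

With a, b = lb per hectare of product A and product B:
P₂O₅: 0.325·a + 0.05·b = 57.38
K₂O: 0.13·a + 0.275·b = 40.61
Eliminate b: (row1) − 0.05/0.275·(row2) → 0.301364·a = 49.9964, so a = 165.9005.
Then b = (40.61 − 0.13·165.9005) / 0.275 = 69.2471.

165.9 lb product A, 69.2 lb product B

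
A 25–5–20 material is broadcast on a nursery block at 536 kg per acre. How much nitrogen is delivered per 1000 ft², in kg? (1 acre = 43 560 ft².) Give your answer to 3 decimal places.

3.076 kg N per thousand sq ft

nitrogen per acre = 536 × 25% = 134 kg.
Convert to per 1000 ft²: 134 × 0.0229568 = 3.07622 kg.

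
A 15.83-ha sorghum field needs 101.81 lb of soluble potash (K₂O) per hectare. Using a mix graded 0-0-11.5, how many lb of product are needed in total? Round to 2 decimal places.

14014.37 lb

Product per hectare = 101.81 / 11.5% = 885.304 lb.
Total product = 885.304 × 15.83 = 14014.368 lb.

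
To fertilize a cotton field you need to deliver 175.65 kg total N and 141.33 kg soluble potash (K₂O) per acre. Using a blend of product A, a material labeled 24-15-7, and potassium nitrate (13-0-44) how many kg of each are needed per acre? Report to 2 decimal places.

610.50 kg product A, 224.08 kg potassium nitrate

Per-acre balance (a = product A, b = potassium nitrate):
N: 0.24·a + 0.13·b = 175.65
K₂O: 0.07·a + 0.44·b = 141.33
Eliminate a: (row1) − 0.24/0.07·(row2) → -1.37857·b = -308.91, so b = 224.0798.
Back-substitute: a = (175.65 − 0.13·224.0798) / 0.24 = 610.498.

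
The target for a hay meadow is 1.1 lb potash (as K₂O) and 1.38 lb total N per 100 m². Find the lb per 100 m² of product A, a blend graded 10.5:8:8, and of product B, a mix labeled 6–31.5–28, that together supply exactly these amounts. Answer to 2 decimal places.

With a, b = lb per 100 m² of product A and product B:
K₂O: 0.08·a + 0.28·b = 1.1
N: 0.105·a + 0.06·b = 1.38
Solving simultaneously: a = 13.0244, b = 0.207317.

13.02 lb product A, 0.21 lb product B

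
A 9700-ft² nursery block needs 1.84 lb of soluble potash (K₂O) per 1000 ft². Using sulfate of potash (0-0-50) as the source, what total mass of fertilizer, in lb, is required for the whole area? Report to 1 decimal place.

35.7 lb

Product per 1000 ft² = 1.84 / 50% = 3.68 lb.
Total product = 3.68 × 9700 / 1000 = 35.696 lb.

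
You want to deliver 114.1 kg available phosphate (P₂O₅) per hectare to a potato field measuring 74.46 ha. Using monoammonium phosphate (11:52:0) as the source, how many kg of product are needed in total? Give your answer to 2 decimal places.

Product per hectare = 114.1 / 52% = 219.423 kg.
Total product = 219.423 × 74.46 = 16338.242 kg.

16338.24 kg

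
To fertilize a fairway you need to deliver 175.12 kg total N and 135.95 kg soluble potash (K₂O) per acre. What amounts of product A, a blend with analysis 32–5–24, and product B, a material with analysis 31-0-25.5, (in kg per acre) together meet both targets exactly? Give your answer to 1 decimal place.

Let a = kg of product A, b = kg of product B (per acre).
N: 0.32·a + 0.31·b = 175.12
K₂O: 0.24·a + 0.255·b = 135.95
Eliminate a: (row1) − 0.32/0.24·(row2) → -0.03·b = -6.14667, so b = 204.889.
Back-substitute: a = (175.12 − 0.31·204.889) / 0.32 = 348.764.

348.8 kg product A, 204.9 kg product B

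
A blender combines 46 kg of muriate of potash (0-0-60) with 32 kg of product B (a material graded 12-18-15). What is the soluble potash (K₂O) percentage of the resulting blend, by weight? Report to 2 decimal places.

Total mass = 46 + 32 = 78 kg.
K₂O mass = 60%×46 + 15%×32 = 32.4 kg.
% K₂O = 32.4 / 78 = 41.5385%.

41.54% K₂O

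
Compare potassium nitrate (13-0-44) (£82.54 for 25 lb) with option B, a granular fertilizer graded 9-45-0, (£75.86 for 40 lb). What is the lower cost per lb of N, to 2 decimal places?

potassium nitrate: N per bag = 25 × 13% = 3.25 lb; cost = 82.54 / 3.25 = £25.3969/lb N.
option B: N per bag = 40 × 9% = 3.6 lb; cost = 75.86 / 3.6 = £21.0722/lb N.
option B is cheaper.

£21.07 per lb N (option B)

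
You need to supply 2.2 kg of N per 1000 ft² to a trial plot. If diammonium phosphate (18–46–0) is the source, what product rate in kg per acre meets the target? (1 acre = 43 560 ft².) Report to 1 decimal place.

532.4 kg of product per acre

Product per 1000 ft² = 2.2 / 18% = 12.2222 kg.
Convert to per acre: 12.2222 × 43.56 = 532.4 kg.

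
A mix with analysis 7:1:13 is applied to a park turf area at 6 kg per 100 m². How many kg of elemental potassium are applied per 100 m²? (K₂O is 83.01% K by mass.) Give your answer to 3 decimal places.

0.647 kg K per hundred sq m

K₂O per 100 m² = 6 × 13% = 0.78 kg.
Elemental K = 0.78 × 0.8301 = 0.647478 kg per 100 m².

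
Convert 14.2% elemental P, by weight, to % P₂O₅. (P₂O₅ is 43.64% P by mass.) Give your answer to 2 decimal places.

%P₂O₅ = 14.2 / 0.4364 = 32.539%.

32.54% P₂O₅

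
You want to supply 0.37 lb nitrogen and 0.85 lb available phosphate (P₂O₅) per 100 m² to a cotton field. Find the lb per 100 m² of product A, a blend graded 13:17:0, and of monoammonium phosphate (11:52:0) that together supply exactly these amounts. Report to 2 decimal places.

Let a = lb of product A, b = lb of monoammonium phosphate (per 100 m²).
N: 0.13·a + 0.11·b = 0.37
P₂O₅: 0.17·a + 0.52·b = 0.85
Solving simultaneously: a = 2.02249, b = 0.973415.

2.02 lb product A, 0.97 lb monoammonium phosphate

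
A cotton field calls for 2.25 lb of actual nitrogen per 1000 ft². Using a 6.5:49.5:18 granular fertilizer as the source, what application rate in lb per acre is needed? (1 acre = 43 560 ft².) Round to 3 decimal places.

Product per 1000 ft² = 2.25 / 6.5% = 34.6154 lb.
Convert to per acre: 34.6154 × 43.56 = 1507.8462 lb.

1507.846 lb of product per acre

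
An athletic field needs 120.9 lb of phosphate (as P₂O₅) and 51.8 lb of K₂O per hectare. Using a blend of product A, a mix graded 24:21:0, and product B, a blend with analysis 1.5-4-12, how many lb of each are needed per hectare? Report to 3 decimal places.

493.492 lb product A, 431.667 lb product B

Let a = lb of product A, b = lb of product B (per hectare).
P₂O₅: 0.21·a + 0.04·b = 120.9
K₂O: 0·a + 0.12·b = 51.8
Solving simultaneously: a = 493.4921, b = 431.6667.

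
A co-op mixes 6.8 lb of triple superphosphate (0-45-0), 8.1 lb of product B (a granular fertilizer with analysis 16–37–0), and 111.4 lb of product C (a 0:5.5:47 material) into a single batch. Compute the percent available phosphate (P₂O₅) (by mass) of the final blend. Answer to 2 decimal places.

9.65% P₂O₅

Total mass = 6.8 + 8.1 + 111.4 = 126.3 lb.
P₂O₅ mass = 45%×6.8 + 37%×8.1 + 5.5%×111.4 = 12.184 lb.
% P₂O₅ = 12.184 / 126.3 = 9.64687%.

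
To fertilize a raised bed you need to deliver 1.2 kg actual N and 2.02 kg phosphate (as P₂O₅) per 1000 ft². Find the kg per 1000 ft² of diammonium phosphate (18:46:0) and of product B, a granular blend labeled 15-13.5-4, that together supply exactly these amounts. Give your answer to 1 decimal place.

3.2 kg diammonium phosphate, 4.2 kg product B

Per-1000 ft² balance (a = diammonium phosphate, b = product B):
N: 0.18·a + 0.15·b = 1.2
P₂O₅: 0.46·a + 0.135·b = 2.02
From row1: a = (1.2 − 0.15·b) / 0.18.
Into row2: 0.46·(1.2 − 0.15·b)/0.18 + 0.135·b = 2.02 → b = 4.21477, a = 3.15436.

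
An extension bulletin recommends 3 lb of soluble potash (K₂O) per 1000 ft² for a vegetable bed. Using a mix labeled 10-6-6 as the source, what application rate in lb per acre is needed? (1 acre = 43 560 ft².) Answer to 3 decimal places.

2178.000 lb of product per acre

Product per 1000 ft² = 3 / 6% = 50 lb.
Convert to per acre: 50 × 43.56 = 2178 lb.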